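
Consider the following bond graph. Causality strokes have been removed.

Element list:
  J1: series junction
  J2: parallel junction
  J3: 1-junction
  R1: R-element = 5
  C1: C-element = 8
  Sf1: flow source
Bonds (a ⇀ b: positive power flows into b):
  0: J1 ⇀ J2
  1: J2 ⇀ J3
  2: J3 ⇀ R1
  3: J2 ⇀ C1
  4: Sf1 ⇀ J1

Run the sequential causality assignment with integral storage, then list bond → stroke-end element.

bond 4 |Sf1  (Sf1: flow source, stroke at near end)
bond 0 |J1  (J1 flow already set via bond 4)
bond 3 |J2  (C1 integral (e out))
bond 1 |J3  (common-e at J2 fixed by 3)
bond 2 |R1  (J3 needs exactly one f-in)

b0 →J1
b1 →J3
b2 →R1
b3 →J2
b4 →Sf1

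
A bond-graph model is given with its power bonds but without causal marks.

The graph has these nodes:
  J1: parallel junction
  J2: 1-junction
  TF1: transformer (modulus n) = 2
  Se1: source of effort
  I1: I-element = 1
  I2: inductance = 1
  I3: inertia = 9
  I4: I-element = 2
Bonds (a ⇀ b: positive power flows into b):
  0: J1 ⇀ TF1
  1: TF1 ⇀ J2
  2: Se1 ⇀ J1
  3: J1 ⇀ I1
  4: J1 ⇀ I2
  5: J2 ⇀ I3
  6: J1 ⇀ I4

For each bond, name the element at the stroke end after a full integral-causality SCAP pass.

β0 |TF1
β1 |J2
β2 |J1
β3 |I1
β4 |I2
β5 |I3
β6 |I4

β2 |J1  (Se1 (Se) sets effort on bond)
β0 |TF1  (J1: bond 2 brought effort, rest push out)
β3 |I1  (J1: bond 2 brought effort, rest push out)
β4 |I2  (common-e at J1 fixed by 2)
β6 |I4  (common-e at J1 fixed by 2)
β1 |J2  (TF1 one-in-one-out from 0)
β5 |I3  (closing 1-jn rule on J2)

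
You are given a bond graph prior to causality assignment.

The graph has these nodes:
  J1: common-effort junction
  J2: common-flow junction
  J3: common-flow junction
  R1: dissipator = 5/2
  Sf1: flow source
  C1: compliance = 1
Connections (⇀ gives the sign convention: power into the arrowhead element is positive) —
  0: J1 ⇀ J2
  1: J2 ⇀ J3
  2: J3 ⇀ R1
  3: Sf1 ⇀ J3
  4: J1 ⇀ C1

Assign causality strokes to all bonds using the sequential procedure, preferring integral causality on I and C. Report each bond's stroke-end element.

β0 stroke at J2
β1 stroke at J3
β2 stroke at J3
β3 stroke at Sf1
β4 stroke at J1

#3 stroke at Sf1  (Sf1 fixes flow; stroke at Sf1)
#1 stroke at J3  (J3: bond 3 brought flow, rest push out)
#2 stroke at J3  (J3 flow already set via bond 3)
#0 stroke at J2  (J2 flow already set via bond 1)
#4 stroke at J1  (J1 needs exactly one e-in)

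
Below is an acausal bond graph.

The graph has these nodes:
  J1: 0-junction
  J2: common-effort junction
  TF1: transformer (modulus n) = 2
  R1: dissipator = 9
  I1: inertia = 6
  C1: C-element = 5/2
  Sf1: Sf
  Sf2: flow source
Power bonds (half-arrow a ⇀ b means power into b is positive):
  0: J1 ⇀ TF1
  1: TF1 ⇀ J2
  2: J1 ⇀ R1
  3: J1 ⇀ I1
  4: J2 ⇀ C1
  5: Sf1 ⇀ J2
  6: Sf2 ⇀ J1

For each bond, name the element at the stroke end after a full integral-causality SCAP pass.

bond 0 stroke at J1
bond 1 stroke at TF1
bond 2 stroke at R1
bond 3 stroke at I1
bond 4 stroke at J2
bond 5 stroke at Sf1
bond 6 stroke at Sf2

bond 5 stroke→Sf1  (Sf1 (Sf) sets flow on bond)
bond 6 stroke→Sf2  (source Sf2 imposes f)
bond 3 stroke→I1  (I1: I, integral causality)
bond 4 stroke→J2  (C1: C, integral causality)
bond 1 stroke→TF1  (J2 effort already set via bond 4)
bond 0 stroke→J1  (TF1 one-in-one-out from 1)
bond 2 stroke→R1  (0-jn J1 has e-setter on 0)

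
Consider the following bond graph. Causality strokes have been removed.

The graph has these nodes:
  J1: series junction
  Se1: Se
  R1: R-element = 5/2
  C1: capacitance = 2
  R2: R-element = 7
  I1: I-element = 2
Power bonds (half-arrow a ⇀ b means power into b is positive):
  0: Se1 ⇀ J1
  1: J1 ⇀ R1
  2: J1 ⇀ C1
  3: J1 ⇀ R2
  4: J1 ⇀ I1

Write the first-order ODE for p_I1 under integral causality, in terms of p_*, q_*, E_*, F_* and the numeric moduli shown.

#0 →J1  (Se1 fixes effort; stroke away)
#2 →J1  (C1 outputs effort q/C1)
#4 →I1  (I1: I, integral causality)
#1 →J1  (1-jn J1 has f-setter on 4)
#3 →J1  (common-f at J1 fixed by 4)

dp_I1/dt = E_Se1 - 19*p_I1/4 - q_C1/2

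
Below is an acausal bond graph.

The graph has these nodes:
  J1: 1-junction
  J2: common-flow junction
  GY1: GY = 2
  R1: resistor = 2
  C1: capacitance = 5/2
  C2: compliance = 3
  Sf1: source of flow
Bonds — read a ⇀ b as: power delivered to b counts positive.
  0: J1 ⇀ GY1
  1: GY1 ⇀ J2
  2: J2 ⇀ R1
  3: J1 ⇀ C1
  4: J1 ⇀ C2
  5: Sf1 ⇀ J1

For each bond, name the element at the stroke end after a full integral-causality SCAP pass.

#0 stroke at J1
#1 stroke at J2
#2 stroke at R1
#3 stroke at J1
#4 stroke at J1
#5 stroke at Sf1

β5 |Sf1  (Sf1: flow source, stroke at near end)
β0 |J1  (J1 flow already set via bond 5)
β3 |J1  (1-jn J1 has f-setter on 5)
β4 |J1  (J1: bond 5 brought flow, rest push out)
β1 |J2  (GY1: gyrator matches bond 0)
β2 |R1  (J2 needs exactly one f-in)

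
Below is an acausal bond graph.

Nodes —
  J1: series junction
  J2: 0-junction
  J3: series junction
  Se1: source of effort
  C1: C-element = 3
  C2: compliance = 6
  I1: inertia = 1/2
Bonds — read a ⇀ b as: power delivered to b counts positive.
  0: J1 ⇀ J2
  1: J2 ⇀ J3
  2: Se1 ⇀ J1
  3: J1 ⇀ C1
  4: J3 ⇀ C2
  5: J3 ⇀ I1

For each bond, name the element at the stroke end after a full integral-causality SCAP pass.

bond 0 stroke→J2
bond 1 stroke→J3
bond 2 stroke→J1
bond 3 stroke→J1
bond 4 stroke→J3
bond 5 stroke→I1

bond 2 stroke→J1  (source Se1 imposes e)
bond 3 stroke→J1  (C1: C, integral causality)
bond 0 stroke→J2  (J1: last free bond brings flow in)
bond 1 stroke→J3  (J2 effort already set via bond 0)
bond 4 stroke→J3  (prefer integral on C2)
bond 5 stroke→I1  (J3 needs exactly one f-in)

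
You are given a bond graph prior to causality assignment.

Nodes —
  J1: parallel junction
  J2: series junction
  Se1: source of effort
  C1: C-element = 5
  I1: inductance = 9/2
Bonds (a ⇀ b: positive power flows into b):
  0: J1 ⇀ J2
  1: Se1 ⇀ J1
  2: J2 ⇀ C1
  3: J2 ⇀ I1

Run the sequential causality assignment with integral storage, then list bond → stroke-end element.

bond 1 stroke→J1  (Se1: effort source, stroke at far end)
bond 0 stroke→J2  (0-jn J1 has e-setter on 1)
bond 2 stroke→J2  (C1 integral (e out))
bond 3 stroke→I1  (J2: last free bond brings flow in)

b0 stroke→J2
b1 stroke→J1
b2 stroke→J2
b3 stroke→I1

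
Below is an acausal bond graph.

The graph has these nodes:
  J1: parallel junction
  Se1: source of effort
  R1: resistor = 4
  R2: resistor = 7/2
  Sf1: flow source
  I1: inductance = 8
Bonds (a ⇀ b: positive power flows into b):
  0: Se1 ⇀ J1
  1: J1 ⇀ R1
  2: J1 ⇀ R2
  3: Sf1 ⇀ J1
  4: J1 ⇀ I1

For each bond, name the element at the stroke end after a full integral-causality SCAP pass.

β0 →J1  (source Se1 imposes e)
β3 →Sf1  (Sf1 (Sf) sets flow on bond)
β1 →R1  (0-jn J1 has e-setter on 0)
β2 →R2  (J1 effort already set via bond 0)
β4 →I1  (J1: bond 0 brought effort, rest push out)

b0 stroke→J1
b1 stroke→R1
b2 stroke→R2
b3 stroke→Sf1
b4 stroke→I1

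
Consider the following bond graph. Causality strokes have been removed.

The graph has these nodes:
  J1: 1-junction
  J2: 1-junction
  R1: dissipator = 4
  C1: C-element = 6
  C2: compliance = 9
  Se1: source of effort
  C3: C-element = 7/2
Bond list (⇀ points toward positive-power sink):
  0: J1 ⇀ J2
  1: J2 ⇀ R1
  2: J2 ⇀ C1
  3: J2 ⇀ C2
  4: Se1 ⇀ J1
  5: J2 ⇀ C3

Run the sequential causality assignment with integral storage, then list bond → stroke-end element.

#0 →J2
#1 →R1
#2 →J2
#3 →J2
#4 →J1
#5 →J2

β4 stroke→J1  (source Se1 imposes e)
β0 stroke→J2  (J1: last free bond brings flow in)
β2 stroke→J2  (prefer integral on C1)
β3 stroke→J2  (C2 outputs effort q/C2)
β5 stroke→J2  (C3: C, integral causality)
β1 stroke→R1  (J2: last free bond brings flow in)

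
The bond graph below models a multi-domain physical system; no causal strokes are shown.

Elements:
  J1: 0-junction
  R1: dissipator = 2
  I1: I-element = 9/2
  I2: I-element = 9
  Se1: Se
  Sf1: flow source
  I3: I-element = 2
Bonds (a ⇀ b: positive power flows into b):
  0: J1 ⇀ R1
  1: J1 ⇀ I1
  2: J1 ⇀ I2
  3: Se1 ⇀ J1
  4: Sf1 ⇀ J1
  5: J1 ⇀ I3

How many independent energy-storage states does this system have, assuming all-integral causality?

3  (I1, I2, I3 all integral)

b3 →J1  (Se1 (Se) sets effort on bond)
b4 →Sf1  (Sf1 fixes flow; stroke at Sf1)
b0 →R1  (J1: bond 3 brought effort, rest push out)
b1 →I1  (J1 effort already set via bond 3)
b2 →I2  (0-jn J1 has e-setter on 3)
b5 →I3  (common-e at J1 fixed by 3)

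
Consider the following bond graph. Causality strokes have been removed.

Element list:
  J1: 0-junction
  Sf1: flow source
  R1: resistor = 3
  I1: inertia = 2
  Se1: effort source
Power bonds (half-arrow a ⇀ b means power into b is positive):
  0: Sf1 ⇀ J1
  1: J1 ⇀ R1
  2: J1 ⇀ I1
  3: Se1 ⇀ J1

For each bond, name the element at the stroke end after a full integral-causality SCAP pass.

#0 →Sf1  (Sf1 fixes flow; stroke at Sf1)
#3 →J1  (Se1 (Se) sets effort on bond)
#1 →R1  (common-e at J1 fixed by 3)
#2 →I1  (J1 effort already set via bond 3)

b0 →Sf1
b1 →R1
b2 →I1
b3 →J1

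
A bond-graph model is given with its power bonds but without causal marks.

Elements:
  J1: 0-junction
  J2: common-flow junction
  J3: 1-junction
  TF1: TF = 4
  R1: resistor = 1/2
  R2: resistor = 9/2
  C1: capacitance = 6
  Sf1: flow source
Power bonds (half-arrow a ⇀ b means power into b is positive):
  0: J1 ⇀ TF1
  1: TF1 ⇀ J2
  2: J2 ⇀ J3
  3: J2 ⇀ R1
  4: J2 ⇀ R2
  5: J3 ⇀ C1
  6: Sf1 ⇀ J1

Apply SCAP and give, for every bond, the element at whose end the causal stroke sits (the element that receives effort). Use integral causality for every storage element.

b6 |Sf1  (source Sf1 imposes f)
b0 |J1  (closing 0-jn rule on J1)
b1 |TF1  (through TF1, causality passes straight; one stroke at TF1)
b2 |J2  (1-jn J2 has f-setter on 1)
b3 |J2  (1-jn J2 has f-setter on 1)
b4 |J2  (J2 flow already set via bond 1)
b5 |J3  (J3: bond 2 brought flow, rest push out)

β0 →J1
β1 →TF1
β2 →J2
β3 →J2
β4 →J2
β5 →J3
β6 →Sf1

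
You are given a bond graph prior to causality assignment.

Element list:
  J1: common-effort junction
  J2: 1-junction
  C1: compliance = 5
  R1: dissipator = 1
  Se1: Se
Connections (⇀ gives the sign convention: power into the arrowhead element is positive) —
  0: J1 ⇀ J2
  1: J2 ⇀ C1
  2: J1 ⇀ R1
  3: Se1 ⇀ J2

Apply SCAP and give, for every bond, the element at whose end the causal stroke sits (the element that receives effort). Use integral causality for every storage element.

β3 stroke→J2  (Se1 fixes effort; stroke away)
β1 stroke→J2  (prefer integral on C1)
β0 stroke→J1  (only one flow-in slot at J2)
β2 stroke→R1  (J1 effort already set via bond 0)

#0 stroke→J1
#1 stroke→J2
#2 stroke→R1
#3 stroke→J2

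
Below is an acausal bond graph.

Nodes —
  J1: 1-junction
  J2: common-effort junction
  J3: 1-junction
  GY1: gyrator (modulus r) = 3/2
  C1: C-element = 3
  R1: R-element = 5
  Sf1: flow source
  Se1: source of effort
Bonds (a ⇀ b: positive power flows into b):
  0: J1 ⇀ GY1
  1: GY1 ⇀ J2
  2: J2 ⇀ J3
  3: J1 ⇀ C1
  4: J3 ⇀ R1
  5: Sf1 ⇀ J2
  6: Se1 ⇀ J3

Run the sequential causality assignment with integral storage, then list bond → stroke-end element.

β5 |Sf1  (Sf1 (Sf) sets flow on bond)
β6 |J3  (Se1 fixes effort; stroke away)
β3 |J1  (C1 integral (e out))
β0 |GY1  (only one flow-in slot at J1)
β1 |GY1  (GY1 both-in/both-out from 0)
β2 |J2  (only one effort-in slot at J2)
β4 |J3  (common-f at J3 fixed by 2)

b0 |GY1
b1 |GY1
b2 |J2
b3 |J1
b4 |J3
b5 |Sf1
b6 |J3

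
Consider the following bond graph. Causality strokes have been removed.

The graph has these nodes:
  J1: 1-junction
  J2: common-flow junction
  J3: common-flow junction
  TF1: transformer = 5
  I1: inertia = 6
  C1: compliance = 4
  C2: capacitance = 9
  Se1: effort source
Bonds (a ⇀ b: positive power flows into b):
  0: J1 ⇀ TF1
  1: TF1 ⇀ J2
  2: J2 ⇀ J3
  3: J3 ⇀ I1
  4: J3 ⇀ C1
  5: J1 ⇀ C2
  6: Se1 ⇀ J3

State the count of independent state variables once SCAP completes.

b6 |J3  (source Se1 imposes e)
b3 |I1  (prefer integral on I1)
b2 |J3  (1-jn J3 has f-setter on 3)
b4 |J3  (J3: bond 3 brought flow, rest push out)
b1 |J2  (common-f at J2 fixed by 2)
b0 |TF1  (TF1: transformer flips bond 1)
b5 |J1  (J1 flow already set via bond 0)

3  (C1, C2, I1 all integral)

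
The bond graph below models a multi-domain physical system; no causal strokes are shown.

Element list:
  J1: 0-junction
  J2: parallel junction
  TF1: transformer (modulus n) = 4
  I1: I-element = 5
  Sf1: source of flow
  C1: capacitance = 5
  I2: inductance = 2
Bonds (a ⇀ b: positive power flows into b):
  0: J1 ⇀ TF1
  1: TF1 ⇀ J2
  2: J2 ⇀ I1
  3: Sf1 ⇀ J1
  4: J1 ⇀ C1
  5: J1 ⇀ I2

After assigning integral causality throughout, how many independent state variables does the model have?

b3 stroke→Sf1  (source Sf1 imposes f)
b2 stroke→I1  (prefer integral on I1)
b1 stroke→J2  (J2 needs exactly one e-in)
b0 stroke→TF1  (TF1: transformer flips bond 1)
b4 stroke→J1  (C1 integral (e out))
b5 stroke→I2  (J1 effort already set via bond 4)

3  (C1, I1, I2 all integral)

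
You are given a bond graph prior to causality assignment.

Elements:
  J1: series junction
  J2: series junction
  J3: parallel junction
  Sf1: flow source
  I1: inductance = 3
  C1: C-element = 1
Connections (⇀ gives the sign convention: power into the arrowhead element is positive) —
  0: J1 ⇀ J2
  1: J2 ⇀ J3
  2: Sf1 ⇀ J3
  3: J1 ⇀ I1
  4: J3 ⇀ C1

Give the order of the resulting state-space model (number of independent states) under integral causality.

2  (C1, I1 all integral)

β2 stroke at Sf1  (Sf1: flow source, stroke at near end)
β3 stroke at I1  (I1 integral (f out))
β0 stroke at J1  (common-f at J1 fixed by 3)
β1 stroke at J2  (common-f at J2 fixed by 0)
β4 stroke at J3  (J3: last free bond brings effort in)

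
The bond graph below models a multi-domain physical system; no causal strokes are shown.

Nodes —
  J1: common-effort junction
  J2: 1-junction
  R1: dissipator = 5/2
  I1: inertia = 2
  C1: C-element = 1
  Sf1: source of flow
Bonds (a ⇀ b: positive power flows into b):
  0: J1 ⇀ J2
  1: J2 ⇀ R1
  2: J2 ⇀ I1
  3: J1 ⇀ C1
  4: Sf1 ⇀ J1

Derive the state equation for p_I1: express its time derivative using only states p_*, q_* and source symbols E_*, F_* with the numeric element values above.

#4 |Sf1  (Sf1 (Sf) sets flow on bond)
#2 |I1  (I1 outputs flow p/I1)
#0 |J2  (common-f at J2 fixed by 2)
#1 |J2  (common-f at J2 fixed by 2)
#3 |J1  (only one effort-in slot at J1)

dp_I1/dt = -5*p_I1/4 + q_C1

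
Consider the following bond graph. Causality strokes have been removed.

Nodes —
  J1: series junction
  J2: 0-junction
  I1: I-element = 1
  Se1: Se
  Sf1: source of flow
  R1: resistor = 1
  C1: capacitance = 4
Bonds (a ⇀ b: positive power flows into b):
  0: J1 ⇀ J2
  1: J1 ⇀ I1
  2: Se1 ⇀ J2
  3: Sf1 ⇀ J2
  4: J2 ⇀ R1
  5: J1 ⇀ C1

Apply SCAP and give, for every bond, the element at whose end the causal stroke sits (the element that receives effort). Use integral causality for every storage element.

b0 →J1
b1 →I1
b2 →J2
b3 →Sf1
b4 →R1
b5 →J1

#2 stroke→J2  (Se1 (Se) sets effort on bond)
#3 stroke→Sf1  (Sf1 (Sf) sets flow on bond)
#0 stroke→J1  (J2 effort already set via bond 2)
#4 stroke→R1  (common-e at J2 fixed by 2)
#1 stroke→I1  (prefer integral on I1)
#5 stroke→J1  (1-jn J1 has f-setter on 1)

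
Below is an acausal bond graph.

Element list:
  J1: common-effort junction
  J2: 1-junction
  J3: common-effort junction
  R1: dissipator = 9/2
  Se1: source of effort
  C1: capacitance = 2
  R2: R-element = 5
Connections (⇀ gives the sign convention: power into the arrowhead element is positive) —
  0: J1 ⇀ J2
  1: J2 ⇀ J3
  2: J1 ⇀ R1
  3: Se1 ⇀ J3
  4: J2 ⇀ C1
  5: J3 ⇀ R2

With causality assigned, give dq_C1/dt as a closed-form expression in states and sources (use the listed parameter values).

#3 stroke→J3  (Se1: effort source, stroke at far end)
#1 stroke→J2  (J3: bond 3 brought effort, rest push out)
#5 stroke→R2  (J3 effort already set via bond 3)
#4 stroke→J2  (C1 outputs effort q/C1)
#0 stroke→J1  (only one flow-in slot at J2)
#2 stroke→R1  (common-e at J1 fixed by 0)

dq_C1/dt = -2*E_Se1/9 - q_C1/9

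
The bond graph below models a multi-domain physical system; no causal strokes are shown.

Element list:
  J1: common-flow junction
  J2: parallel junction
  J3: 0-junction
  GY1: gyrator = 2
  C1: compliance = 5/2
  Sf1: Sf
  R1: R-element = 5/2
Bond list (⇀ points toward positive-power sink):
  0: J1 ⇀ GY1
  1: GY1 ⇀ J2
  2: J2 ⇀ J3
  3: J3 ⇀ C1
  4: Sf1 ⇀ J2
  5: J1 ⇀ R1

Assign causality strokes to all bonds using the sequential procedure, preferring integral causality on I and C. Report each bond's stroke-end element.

β0 stroke at GY1
β1 stroke at GY1
β2 stroke at J2
β3 stroke at J3
β4 stroke at Sf1
β5 stroke at J1

bond 4 stroke→Sf1  (Sf1 (Sf) sets flow on bond)
bond 3 stroke→J3  (C1 outputs effort q/C1)
bond 2 stroke→J2  (common-e at J3 fixed by 3)
bond 1 stroke→GY1  (common-e at J2 fixed by 2)
bond 0 stroke→GY1  (GY1 both-in/both-out from 1)
bond 5 stroke→J1  (common-f at J1 fixed by 0)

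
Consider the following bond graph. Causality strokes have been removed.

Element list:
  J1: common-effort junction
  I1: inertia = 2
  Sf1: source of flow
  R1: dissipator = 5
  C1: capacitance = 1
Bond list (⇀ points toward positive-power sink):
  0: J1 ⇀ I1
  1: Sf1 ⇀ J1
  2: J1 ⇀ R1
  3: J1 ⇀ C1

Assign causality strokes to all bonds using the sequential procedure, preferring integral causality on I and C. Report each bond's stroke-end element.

β1 stroke→Sf1  (Sf1 fixes flow; stroke at Sf1)
β0 stroke→I1  (I1: I, integral causality)
β3 stroke→J1  (C1: C, integral causality)
β2 stroke→R1  (0-jn J1 has e-setter on 3)

bond 0 |I1
bond 1 |Sf1
bond 2 |R1
bond 3 |J1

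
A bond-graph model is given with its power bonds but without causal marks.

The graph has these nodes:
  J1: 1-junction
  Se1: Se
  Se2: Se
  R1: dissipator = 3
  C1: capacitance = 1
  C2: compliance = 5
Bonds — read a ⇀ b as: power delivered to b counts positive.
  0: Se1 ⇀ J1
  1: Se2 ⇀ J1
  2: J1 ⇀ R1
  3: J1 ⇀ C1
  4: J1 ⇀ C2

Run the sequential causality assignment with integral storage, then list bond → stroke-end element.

β0 →J1  (source Se1 imposes e)
β1 →J1  (Se2 (Se) sets effort on bond)
β3 →J1  (C1 outputs effort q/C1)
β4 →J1  (C2 integral (e out))
β2 →R1  (closing 1-jn rule on J1)

bond 0 stroke at J1
bond 1 stroke at J1
bond 2 stroke at R1
bond 3 stroke at J1
bond 4 stroke at J1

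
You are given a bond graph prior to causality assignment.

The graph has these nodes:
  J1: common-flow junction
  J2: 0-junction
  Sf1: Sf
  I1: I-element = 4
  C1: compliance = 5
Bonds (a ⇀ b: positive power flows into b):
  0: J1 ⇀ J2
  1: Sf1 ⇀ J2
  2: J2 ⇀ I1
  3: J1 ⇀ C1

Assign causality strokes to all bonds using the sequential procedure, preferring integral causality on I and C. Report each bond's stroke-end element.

β0 stroke→J2
β1 stroke→Sf1
β2 stroke→I1
β3 stroke→J1

b1 stroke→Sf1  (source Sf1 imposes f)
b2 stroke→I1  (prefer integral on I1)
b0 stroke→J2  (J2: last free bond brings effort in)
b3 stroke→J1  (J1 flow already set via bond 0)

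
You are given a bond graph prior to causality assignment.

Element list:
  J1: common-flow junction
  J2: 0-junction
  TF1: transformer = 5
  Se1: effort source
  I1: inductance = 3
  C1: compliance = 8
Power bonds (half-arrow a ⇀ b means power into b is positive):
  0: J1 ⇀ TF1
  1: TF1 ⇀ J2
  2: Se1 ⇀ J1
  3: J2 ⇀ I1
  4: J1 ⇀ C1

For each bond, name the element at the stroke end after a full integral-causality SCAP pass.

bond 0 stroke→TF1
bond 1 stroke→J2
bond 2 stroke→J1
bond 3 stroke→I1
bond 4 stroke→J1

#2 stroke at J1  (Se1 fixes effort; stroke away)
#3 stroke at I1  (I1 outputs flow p/I1)
#1 stroke at J2  (only one effort-in slot at J2)
#0 stroke at TF1  (through TF1, causality passes straight; one stroke at TF1)
#4 stroke at J1  (J1 flow already set via bond 0)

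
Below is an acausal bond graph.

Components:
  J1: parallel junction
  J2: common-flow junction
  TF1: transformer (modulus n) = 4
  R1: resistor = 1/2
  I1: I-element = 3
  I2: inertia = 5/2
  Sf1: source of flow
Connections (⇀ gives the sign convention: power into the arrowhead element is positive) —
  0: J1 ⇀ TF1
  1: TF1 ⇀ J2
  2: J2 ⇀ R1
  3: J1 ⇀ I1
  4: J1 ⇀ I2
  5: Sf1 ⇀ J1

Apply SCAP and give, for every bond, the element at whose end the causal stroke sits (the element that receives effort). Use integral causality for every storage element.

b0 stroke at J1
b1 stroke at TF1
b2 stroke at J2
b3 stroke at I1
b4 stroke at I2
b5 stroke at Sf1

b5 |Sf1  (source Sf1 imposes f)
b3 |I1  (I1 integral (f out))
b4 |I2  (I2: I, integral causality)
b0 |J1  (J1 needs exactly one e-in)
b1 |TF1  (TF1: transformer flips bond 0)
b2 |J2  (J2 flow already set via bond 1)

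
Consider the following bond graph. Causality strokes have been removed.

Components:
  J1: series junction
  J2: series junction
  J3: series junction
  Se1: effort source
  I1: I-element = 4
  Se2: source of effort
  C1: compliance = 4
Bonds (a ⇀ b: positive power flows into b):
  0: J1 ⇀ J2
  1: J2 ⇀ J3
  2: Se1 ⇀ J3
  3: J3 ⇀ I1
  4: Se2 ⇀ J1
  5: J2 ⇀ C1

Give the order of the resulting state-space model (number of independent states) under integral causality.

bond 2 →J3  (Se1 fixes effort; stroke away)
bond 4 →J1  (Se2 (Se) sets effort on bond)
bond 0 →J2  (only one flow-in slot at J1)
bond 3 →I1  (prefer integral on I1)
bond 1 →J3  (common-f at J3 fixed by 3)
bond 5 →J2  (common-f at J2 fixed by 1)

2  (C1, I1 all integral)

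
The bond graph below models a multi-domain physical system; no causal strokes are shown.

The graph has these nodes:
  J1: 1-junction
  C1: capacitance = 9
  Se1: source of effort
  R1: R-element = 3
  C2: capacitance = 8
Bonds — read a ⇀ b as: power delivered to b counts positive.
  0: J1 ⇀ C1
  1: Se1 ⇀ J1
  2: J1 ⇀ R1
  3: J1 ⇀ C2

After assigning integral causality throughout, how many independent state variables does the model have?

#1 |J1  (Se1 (Se) sets effort on bond)
#0 |J1  (prefer integral on C1)
#3 |J1  (prefer integral on C2)
#2 |R1  (only one flow-in slot at J1)

2  (C1, C2 all integral)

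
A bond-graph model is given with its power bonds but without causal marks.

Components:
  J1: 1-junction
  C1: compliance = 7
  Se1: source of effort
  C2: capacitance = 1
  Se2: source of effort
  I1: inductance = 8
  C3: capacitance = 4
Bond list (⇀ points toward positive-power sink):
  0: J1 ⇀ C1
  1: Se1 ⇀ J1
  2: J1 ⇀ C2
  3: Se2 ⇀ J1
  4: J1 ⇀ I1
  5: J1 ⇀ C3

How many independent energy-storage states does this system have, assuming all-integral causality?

bond 1 stroke→J1  (Se1: effort source, stroke at far end)
bond 3 stroke→J1  (Se2: effort source, stroke at far end)
bond 0 stroke→J1  (prefer integral on C1)
bond 2 stroke→J1  (C2 integral (e out))
bond 4 stroke→I1  (prefer integral on I1)
bond 5 stroke→J1  (common-f at J1 fixed by 4)

4  (C1, C2, C3, I1 all integral)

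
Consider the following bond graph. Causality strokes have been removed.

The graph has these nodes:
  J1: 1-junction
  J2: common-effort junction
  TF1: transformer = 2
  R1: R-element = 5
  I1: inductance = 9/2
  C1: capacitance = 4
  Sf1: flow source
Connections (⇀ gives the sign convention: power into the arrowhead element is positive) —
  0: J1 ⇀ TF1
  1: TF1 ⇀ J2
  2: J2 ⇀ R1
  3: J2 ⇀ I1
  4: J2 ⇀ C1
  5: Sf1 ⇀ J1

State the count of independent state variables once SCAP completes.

2  (C1, I1 all integral)

bond 5 stroke at Sf1  (Sf1 fixes flow; stroke at Sf1)
bond 0 stroke at J1  (J1: bond 5 brought flow, rest push out)
bond 1 stroke at TF1  (TF1 one-in-one-out from 0)
bond 3 stroke at I1  (I1: I, integral causality)
bond 4 stroke at J2  (C1: C, integral causality)
bond 2 stroke at R1  (common-e at J2 fixed by 4)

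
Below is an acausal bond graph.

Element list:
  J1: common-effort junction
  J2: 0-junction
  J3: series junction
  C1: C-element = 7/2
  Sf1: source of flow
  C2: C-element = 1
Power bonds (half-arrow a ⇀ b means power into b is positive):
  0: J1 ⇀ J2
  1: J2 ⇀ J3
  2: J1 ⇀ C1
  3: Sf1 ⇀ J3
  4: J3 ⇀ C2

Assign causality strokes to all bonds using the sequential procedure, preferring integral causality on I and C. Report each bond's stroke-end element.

b3 stroke→Sf1  (Sf1 fixes flow; stroke at Sf1)
b1 stroke→J3  (common-f at J3 fixed by 3)
b4 stroke→J3  (1-jn J3 has f-setter on 3)
b0 stroke→J2  (only one effort-in slot at J2)
b2 stroke→J1  (J1: last free bond brings effort in)

β0 stroke→J2
β1 stroke→J3
β2 stroke→J1
β3 stroke→Sf1
β4 stroke→J3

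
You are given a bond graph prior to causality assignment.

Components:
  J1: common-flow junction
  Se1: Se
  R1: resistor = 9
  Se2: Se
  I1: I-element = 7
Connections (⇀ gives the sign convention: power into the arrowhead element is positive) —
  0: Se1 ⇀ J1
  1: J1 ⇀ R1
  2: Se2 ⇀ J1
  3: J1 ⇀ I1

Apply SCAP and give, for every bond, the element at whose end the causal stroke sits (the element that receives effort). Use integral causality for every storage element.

#0 |J1  (Se1: effort source, stroke at far end)
#2 |J1  (source Se2 imposes e)
#3 |I1  (I1: I, integral causality)
#1 |J1  (1-jn J1 has f-setter on 3)

bond 0 |J1
bond 1 |J1
bond 2 |J1
bond 3 |I1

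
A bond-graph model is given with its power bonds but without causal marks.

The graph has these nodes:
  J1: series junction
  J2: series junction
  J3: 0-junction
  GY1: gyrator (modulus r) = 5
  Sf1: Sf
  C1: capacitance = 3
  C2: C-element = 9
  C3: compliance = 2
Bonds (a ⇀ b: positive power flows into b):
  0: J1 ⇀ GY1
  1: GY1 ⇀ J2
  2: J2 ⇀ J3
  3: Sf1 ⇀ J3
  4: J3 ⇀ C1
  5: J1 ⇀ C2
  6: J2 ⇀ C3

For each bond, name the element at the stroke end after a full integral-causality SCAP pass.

bond 0 stroke→GY1
bond 1 stroke→GY1
bond 2 stroke→J2
bond 3 stroke→Sf1
bond 4 stroke→J3
bond 5 stroke→J1
bond 6 stroke→J2

b3 stroke at Sf1  (Sf1 (Sf) sets flow on bond)
b4 stroke at J3  (C1 outputs effort q/C1)
b2 stroke at J2  (J3 effort already set via bond 4)
b5 stroke at J1  (prefer integral on C2)
b0 stroke at GY1  (closing 1-jn rule on J1)
b1 stroke at GY1  (GY1: gyrator matches bond 0)
b6 stroke at J2  (J2: bond 1 brought flow, rest push out)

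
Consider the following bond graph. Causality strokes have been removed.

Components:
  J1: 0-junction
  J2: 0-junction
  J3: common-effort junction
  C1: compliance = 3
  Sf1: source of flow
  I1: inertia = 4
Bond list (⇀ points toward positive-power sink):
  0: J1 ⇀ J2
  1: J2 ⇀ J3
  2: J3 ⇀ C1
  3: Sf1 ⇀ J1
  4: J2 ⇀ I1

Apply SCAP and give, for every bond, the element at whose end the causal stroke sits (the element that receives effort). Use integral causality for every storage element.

b3 |Sf1  (Sf1 fixes flow; stroke at Sf1)
b0 |J1  (J1 needs exactly one e-in)
b2 |J3  (C1 outputs effort q/C1)
b1 |J2  (0-jn J3 has e-setter on 2)
b4 |I1  (common-e at J2 fixed by 1)

bond 0 stroke at J1
bond 1 stroke at J2
bond 2 stroke at J3
bond 3 stroke at Sf1
bond 4 stroke at I1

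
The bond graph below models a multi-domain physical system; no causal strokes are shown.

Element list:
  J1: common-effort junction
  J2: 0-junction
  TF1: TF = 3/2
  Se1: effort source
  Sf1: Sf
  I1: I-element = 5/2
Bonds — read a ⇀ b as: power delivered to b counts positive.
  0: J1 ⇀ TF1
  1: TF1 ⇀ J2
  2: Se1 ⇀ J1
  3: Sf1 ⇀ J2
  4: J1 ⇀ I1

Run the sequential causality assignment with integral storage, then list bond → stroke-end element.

bond 0 stroke→TF1
bond 1 stroke→J2
bond 2 stroke→J1
bond 3 stroke→Sf1
bond 4 stroke→I1

β2 stroke at J1  (source Se1 imposes e)
β3 stroke at Sf1  (Sf1 fixes flow; stroke at Sf1)
β0 stroke at TF1  (common-e at J1 fixed by 2)
β4 stroke at I1  (J1 effort already set via bond 2)
β1 stroke at J2  (closing 0-jn rule on J2)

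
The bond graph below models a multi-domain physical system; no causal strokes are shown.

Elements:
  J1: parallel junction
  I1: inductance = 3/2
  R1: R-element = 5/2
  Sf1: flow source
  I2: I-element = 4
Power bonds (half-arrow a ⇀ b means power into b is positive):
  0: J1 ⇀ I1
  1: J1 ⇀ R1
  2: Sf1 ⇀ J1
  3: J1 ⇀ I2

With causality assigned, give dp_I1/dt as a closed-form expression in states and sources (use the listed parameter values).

dp_I1/dt = 5*F_Sf1/2 - 5*p_I1/3 - 5*p_I2/8

β2 stroke→Sf1  (Sf1 fixes flow; stroke at Sf1)
β0 stroke→I1  (I1: I, integral causality)
β3 stroke→I2  (I2 outputs flow p/I2)
β1 stroke→J1  (only one effort-in slot at J1)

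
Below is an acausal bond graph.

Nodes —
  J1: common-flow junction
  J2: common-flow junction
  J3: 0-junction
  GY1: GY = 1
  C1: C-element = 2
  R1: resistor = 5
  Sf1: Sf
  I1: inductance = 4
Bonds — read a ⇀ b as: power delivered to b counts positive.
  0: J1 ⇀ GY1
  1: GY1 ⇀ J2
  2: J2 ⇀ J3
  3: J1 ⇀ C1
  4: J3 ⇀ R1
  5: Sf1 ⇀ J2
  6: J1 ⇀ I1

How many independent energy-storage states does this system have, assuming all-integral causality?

2  (C1, I1 all integral)

β5 stroke at Sf1  (source Sf1 imposes f)
β1 stroke at J2  (1-jn J2 has f-setter on 5)
β2 stroke at J2  (1-jn J2 has f-setter on 5)
β4 stroke at J3  (J3 needs exactly one e-in)
β0 stroke at J1  (through GY1, causality inverts; strokes same side of GY1)
β3 stroke at J1  (C1 outputs effort q/C1)
β6 stroke at I1  (closing 1-jn rule on J1)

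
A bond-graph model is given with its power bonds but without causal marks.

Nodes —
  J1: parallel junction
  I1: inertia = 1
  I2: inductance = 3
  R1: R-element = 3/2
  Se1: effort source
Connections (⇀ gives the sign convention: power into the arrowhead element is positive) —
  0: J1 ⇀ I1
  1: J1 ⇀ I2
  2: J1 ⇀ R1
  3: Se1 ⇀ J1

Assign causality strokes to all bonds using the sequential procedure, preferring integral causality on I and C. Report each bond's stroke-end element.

#3 stroke→J1  (Se1 (Se) sets effort on bond)
#0 stroke→I1  (0-jn J1 has e-setter on 3)
#1 stroke→I2  (J1 effort already set via bond 3)
#2 stroke→R1  (0-jn J1 has e-setter on 3)

bond 0 →I1
bond 1 →I2
bond 2 →R1
bond 3 →J1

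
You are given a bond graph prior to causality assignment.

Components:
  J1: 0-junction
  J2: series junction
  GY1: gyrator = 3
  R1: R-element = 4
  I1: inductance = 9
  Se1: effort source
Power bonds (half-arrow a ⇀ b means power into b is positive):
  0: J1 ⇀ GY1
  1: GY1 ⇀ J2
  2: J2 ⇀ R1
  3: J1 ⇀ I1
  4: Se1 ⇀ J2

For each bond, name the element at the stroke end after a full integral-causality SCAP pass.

β0 stroke at J1
β1 stroke at J2
β2 stroke at R1
β3 stroke at I1
β4 stroke at J2

#4 →J2  (Se1: effort source, stroke at far end)
#3 →I1  (I1: I, integral causality)
#0 →J1  (J1: last free bond brings effort in)
#1 →J2  (GY1: gyrator matches bond 0)
#2 →R1  (closing 1-jn rule on J2)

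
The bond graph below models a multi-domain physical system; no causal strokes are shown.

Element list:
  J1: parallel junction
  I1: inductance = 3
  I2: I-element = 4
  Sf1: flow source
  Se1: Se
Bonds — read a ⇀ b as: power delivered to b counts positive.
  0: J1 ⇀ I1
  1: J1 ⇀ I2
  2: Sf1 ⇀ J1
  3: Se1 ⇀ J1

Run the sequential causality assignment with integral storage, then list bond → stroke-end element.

bond 0 stroke at I1
bond 1 stroke at I2
bond 2 stroke at Sf1
bond 3 stroke at J1

#2 →Sf1  (source Sf1 imposes f)
#3 →J1  (Se1 fixes effort; stroke away)
#0 →I1  (J1: bond 3 brought effort, rest push out)
#1 →I2  (J1: bond 3 brought effort, rest push out)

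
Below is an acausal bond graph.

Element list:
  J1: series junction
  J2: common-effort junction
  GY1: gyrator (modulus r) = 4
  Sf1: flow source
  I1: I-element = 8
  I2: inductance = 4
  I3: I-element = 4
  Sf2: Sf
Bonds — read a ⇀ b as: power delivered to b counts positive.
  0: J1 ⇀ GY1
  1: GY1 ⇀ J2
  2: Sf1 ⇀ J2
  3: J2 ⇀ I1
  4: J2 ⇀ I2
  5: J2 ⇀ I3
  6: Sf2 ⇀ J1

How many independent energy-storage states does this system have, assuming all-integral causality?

3  (I1, I2, I3 all integral)

b2 →Sf1  (Sf1 (Sf) sets flow on bond)
b6 →Sf2  (Sf2 fixes flow; stroke at Sf2)
b0 →J1  (J1: bond 6 brought flow, rest push out)
b1 →J2  (through GY1, causality inverts; strokes same side of GY1)
b3 →I1  (0-jn J2 has e-setter on 1)
b4 →I2  (J2: bond 1 brought effort, rest push out)
b5 →I3  (0-jn J2 has e-setter on 1)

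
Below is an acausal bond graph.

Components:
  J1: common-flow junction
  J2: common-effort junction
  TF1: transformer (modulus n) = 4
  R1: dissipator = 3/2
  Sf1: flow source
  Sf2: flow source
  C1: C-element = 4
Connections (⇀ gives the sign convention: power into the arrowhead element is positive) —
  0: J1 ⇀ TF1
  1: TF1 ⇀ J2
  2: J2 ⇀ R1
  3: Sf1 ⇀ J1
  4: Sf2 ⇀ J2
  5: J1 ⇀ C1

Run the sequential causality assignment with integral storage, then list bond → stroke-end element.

#0 →J1
#1 →TF1
#2 →J2
#3 →Sf1
#4 →Sf2
#5 →J1

bond 3 |Sf1  (Sf1 (Sf) sets flow on bond)
bond 4 |Sf2  (Sf2 fixes flow; stroke at Sf2)
bond 0 |J1  (common-f at J1 fixed by 3)
bond 5 |J1  (J1: bond 3 brought flow, rest push out)
bond 1 |TF1  (TF TF1: opposite of bond 0)
bond 2 |J2  (J2: last free bond brings effort in)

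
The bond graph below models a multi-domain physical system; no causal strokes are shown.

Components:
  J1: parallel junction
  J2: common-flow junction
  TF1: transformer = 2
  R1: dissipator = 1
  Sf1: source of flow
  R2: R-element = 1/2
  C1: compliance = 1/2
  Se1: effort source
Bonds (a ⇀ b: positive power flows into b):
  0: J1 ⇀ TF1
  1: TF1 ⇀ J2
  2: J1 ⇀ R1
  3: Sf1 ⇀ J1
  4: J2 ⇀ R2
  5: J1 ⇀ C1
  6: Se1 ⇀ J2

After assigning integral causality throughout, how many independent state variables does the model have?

1  (C1 all integral)

β3 stroke→Sf1  (Sf1 (Sf) sets flow on bond)
β6 stroke→J2  (Se1 fixes effort; stroke away)
β5 stroke→J1  (C1: C, integral causality)
β0 stroke→TF1  (common-e at J1 fixed by 5)
β2 stroke→R1  (0-jn J1 has e-setter on 5)
β1 stroke→J2  (through TF1, causality passes straight; one stroke at TF1)
β4 stroke→R2  (closing 1-jn rule on J2)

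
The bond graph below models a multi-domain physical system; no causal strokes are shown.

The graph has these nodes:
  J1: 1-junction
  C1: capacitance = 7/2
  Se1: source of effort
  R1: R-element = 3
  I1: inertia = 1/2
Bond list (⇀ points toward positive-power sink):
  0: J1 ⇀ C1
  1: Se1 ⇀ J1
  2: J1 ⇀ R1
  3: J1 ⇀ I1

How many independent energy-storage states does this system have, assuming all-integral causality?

2  (C1, I1 all integral)

b1 stroke→J1  (Se1: effort source, stroke at far end)
b0 stroke→J1  (prefer integral on C1)
b3 stroke→I1  (I1 outputs flow p/I1)
b2 stroke→J1  (1-jn J1 has f-setter on 3)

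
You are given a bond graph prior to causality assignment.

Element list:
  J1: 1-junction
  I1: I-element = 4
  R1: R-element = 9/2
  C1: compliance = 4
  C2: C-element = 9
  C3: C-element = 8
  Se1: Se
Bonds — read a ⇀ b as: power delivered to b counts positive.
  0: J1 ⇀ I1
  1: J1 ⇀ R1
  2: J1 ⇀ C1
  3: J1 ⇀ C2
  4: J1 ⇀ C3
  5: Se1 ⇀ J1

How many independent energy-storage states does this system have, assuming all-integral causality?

b5 |J1  (Se1 fixes effort; stroke away)
b0 |I1  (prefer integral on I1)
b1 |J1  (J1: bond 0 brought flow, rest push out)
b2 |J1  (J1: bond 0 brought flow, rest push out)
b3 |J1  (1-jn J1 has f-setter on 0)
b4 |J1  (J1 flow already set via bond 0)

4  (C1, C2, C3, I1 all integral)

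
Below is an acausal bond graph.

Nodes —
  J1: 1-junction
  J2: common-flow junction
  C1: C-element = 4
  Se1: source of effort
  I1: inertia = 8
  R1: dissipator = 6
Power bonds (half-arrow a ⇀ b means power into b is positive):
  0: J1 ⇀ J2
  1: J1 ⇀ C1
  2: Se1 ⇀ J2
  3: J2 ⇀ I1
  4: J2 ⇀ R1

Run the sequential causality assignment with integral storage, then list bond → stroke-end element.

b2 →J2  (source Se1 imposes e)
b1 →J1  (C1 integral (e out))
b0 →J2  (only one flow-in slot at J1)
b3 →I1  (I1: I, integral causality)
b4 →J2  (J2: bond 3 brought flow, rest push out)

bond 0 →J2
bond 1 →J1
bond 2 →J2
bond 3 →I1
bond 4 →J2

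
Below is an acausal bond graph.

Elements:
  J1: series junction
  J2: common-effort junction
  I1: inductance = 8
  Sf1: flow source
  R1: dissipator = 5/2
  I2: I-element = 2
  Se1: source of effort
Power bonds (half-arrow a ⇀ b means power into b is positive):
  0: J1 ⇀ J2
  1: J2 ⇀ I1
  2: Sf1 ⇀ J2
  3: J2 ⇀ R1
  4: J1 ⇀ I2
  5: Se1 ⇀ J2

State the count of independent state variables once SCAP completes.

2  (I1, I2 all integral)

bond 2 →Sf1  (Sf1 fixes flow; stroke at Sf1)
bond 5 →J2  (Se1 (Se) sets effort on bond)
bond 0 →J1  (J2: bond 5 brought effort, rest push out)
bond 1 →I1  (J2: bond 5 brought effort, rest push out)
bond 3 →R1  (0-jn J2 has e-setter on 5)
bond 4 →I2  (only one flow-in slot at J1)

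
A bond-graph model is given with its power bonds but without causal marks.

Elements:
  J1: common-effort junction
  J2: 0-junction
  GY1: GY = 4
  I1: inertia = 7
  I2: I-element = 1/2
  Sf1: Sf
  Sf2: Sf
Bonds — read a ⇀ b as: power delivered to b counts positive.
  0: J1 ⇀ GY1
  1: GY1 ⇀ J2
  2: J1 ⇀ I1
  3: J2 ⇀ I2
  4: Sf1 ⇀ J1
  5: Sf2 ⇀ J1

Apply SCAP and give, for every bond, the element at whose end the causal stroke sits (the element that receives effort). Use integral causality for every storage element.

#4 stroke→Sf1  (Sf1: flow source, stroke at near end)
#5 stroke→Sf2  (Sf2 (Sf) sets flow on bond)
#2 stroke→I1  (prefer integral on I1)
#0 stroke→J1  (J1 needs exactly one e-in)
#1 stroke→J2  (through GY1, causality inverts; strokes same side of GY1)
#3 stroke→I2  (J2 effort already set via bond 1)

β0 |J1
β1 |J2
β2 |I1
β3 |I2
β4 |Sf1
β5 |Sf2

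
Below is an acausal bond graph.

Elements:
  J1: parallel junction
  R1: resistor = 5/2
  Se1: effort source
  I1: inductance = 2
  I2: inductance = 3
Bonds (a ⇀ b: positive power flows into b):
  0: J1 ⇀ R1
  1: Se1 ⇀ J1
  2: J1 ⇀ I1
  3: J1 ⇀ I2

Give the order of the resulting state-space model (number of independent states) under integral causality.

2  (I1, I2 all integral)

bond 1 stroke at J1  (Se1: effort source, stroke at far end)
bond 0 stroke at R1  (common-e at J1 fixed by 1)
bond 2 stroke at I1  (0-jn J1 has e-setter on 1)
bond 3 stroke at I2  (common-e at J1 fixed by 1)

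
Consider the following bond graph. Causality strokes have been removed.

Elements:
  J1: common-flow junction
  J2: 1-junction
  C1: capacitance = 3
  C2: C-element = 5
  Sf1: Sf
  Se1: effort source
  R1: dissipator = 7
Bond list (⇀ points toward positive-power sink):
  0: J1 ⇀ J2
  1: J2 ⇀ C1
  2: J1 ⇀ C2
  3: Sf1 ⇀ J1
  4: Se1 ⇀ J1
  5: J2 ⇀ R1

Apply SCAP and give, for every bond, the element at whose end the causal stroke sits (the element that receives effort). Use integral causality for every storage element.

bond 3 |Sf1  (Sf1 (Sf) sets flow on bond)
bond 4 |J1  (Se1 fixes effort; stroke away)
bond 0 |J1  (common-f at J1 fixed by 3)
bond 2 |J1  (common-f at J1 fixed by 3)
bond 1 |J2  (1-jn J2 has f-setter on 0)
bond 5 |J2  (common-f at J2 fixed by 0)

β0 →J1
β1 →J2
β2 →J1
β3 →Sf1
β4 →J1
β5 →J2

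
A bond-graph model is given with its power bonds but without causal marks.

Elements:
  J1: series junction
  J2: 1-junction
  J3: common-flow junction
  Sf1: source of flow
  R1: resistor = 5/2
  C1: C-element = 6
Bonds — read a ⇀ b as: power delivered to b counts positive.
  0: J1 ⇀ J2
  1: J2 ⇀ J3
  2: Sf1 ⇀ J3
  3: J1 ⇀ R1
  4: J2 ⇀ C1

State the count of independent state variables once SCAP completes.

b2 stroke at Sf1  (Sf1 (Sf) sets flow on bond)
b1 stroke at J3  (common-f at J3 fixed by 2)
b0 stroke at J2  (1-jn J2 has f-setter on 1)
b4 stroke at J2  (common-f at J2 fixed by 1)
b3 stroke at J1  (common-f at J1 fixed by 0)

1  (C1 all integral)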